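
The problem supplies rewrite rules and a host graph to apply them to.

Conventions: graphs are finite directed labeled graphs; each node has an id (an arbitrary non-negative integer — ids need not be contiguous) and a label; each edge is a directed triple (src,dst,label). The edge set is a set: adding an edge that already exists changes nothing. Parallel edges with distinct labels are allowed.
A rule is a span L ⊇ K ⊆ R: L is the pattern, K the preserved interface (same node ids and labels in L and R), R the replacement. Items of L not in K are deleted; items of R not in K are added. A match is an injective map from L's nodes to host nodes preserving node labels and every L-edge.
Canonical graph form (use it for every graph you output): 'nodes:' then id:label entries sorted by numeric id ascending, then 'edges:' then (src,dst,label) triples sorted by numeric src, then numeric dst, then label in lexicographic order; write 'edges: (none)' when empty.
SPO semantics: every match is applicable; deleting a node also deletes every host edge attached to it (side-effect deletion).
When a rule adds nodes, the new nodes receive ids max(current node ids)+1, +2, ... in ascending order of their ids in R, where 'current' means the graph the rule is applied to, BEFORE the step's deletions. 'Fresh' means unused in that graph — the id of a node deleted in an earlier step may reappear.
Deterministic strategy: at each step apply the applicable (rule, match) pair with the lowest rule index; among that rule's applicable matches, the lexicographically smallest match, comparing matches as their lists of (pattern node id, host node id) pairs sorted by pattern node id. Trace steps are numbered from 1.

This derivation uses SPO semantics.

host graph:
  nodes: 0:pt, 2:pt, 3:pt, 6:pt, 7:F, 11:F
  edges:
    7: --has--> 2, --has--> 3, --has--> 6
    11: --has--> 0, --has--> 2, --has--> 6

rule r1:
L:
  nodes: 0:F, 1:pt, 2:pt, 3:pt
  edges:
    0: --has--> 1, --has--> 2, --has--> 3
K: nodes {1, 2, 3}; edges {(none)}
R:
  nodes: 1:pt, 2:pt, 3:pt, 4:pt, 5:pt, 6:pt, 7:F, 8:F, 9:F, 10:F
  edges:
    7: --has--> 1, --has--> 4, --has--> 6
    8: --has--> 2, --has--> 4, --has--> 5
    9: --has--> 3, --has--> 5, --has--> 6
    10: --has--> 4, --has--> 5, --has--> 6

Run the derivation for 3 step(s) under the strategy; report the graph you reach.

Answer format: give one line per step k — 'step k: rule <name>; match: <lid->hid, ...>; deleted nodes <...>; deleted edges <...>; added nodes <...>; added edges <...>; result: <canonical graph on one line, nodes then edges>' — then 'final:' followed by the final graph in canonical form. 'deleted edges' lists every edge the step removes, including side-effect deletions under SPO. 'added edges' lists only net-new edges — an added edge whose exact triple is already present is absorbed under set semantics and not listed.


step 1: rule r1; match: 0->7, 1->2, 2->3, 3->6; deleted nodes 7; deleted edges (7,2,has); (7,3,has); (7,6,has); added nodes 12, 13, 14, 15, 16, 17, 18; added edges (15,2,has); (15,12,has); (15,14,has); (16,3,has); (16,12,has); (16,13,has); (17,6,has); (17,13,has); (17,14,has); (18,12,has); (18,13,has); (18,14,has); result: nodes: 0:pt, 2:pt, 3:pt, 6:pt, 11:F, 12:pt, 13:pt, 14:pt, 15:F, 16:F, 17:F, 18:F edges: (11,0,has); (11,2,has); (11,6,has); (15,2,has); (15,12,has); (15,14,has); (16,3,has); (16,12,has); (16,13,has); (17,6,has); (17,13,has); (17,14,has); (18,12,has); (18,13,has); (18,14,has)
step 2: rule r1; match: 0->11, 1->0, 2->2, 3->6; deleted nodes 11; deleted edges (11,0,has); (11,2,has); (11,6,has); added nodes 19, 20, 21, 22, 23, 24, 25; added edges (22,0,has); (22,19,has); (22,21,has); (23,2,has); (23,19,has); (23,20,has); (24,6,has); (24,20,has); (24,21,has); (25,19,has); (25,20,has); (25,21,has); result: nodes: 0:pt, 2:pt, 3:pt, 6:pt, 12:pt, 13:pt, 14:pt, 15:F, 16:F, 17:F, 18:F, 19:pt, 20:pt, 21:pt, 22:F, 23:F, 24:F, 25:F edges: (15,2,has); (15,12,has); (15,14,has); (16,3,has); (16,12,has); (16,13,has); (17,6,has); (17,13,has); (17,14,has); (18,12,has); (18,13,has); (18,14,has); (22,0,has); (22,19,has); (22,21,has); (23,2,has); (23,19,has); (23,20,has); (24,6,has); (24,20,has); (24,21,has); (25,19,has); (25,20,has); (25,21,has)
step 3: rule r1; match: 0->15, 1->2, 2->12, 3->14; deleted nodes 15; deleted edges (15,2,has); (15,12,has); (15,14,has); added nodes 26, 27, 28, 29, 30, 31, 32; added edges (29,2,has); (29,26,has); (29,28,has); (30,12,has); (30,26,has); (30,27,has); (31,14,has); (31,27,has); (31,28,has); (32,26,has); (32,27,has); (32,28,has); result: nodes: 0:pt, 2:pt, 3:pt, 6:pt, 12:pt, 13:pt, 14:pt, 16:F, 17:F, 18:F, 19:pt, 20:pt, 21:pt, 22:F, 23:F, 24:F, 25:F, 26:pt, 27:pt, 28:pt, 29:F, 30:F, 31:F, 32:F edges: (16,3,has); (16,12,has); (16,13,has); (17,6,has); (17,13,has); (17,14,has); (18,12,has); (18,13,has); (18,14,has); (22,0,has); (22,19,has); (22,21,has); (23,2,has); (23,19,has); (23,20,has); (24,6,has); (24,20,has); (24,21,has); (25,19,has); (25,20,has); (25,21,has); (29,2,has); (29,26,has); (29,28,has); (30,12,has); (30,26,has); (30,27,has); (31,14,has); (31,27,has); (31,28,has); (32,26,has); (32,27,has); (32,28,has)
final:
nodes: 0:pt, 2:pt, 3:pt, 6:pt, 12:pt, 13:pt, 14:pt, 16:F, 17:F, 18:F, 19:pt, 20:pt, 21:pt, 22:F, 23:F, 24:F, 25:F, 26:pt, 27:pt, 28:pt, 29:F, 30:F, 31:F, 32:F
edges: (16,3,has); (16,12,has); (16,13,has); (17,6,has); (17,13,has); (17,14,has); (18,12,has); (18,13,has); (18,14,has); (22,0,has); (22,19,has); (22,21,has); (23,2,has); (23,19,has); (23,20,has); (24,6,has); (24,20,has); (24,21,has); (25,19,has); (25,20,has); (25,21,has); (29,2,has); (29,26,has); (29,28,has); (30,12,has); (30,26,has); (30,27,has); (31,14,has); (31,27,has); (31,28,has); (32,26,has); (32,27,has); (32,28,has)


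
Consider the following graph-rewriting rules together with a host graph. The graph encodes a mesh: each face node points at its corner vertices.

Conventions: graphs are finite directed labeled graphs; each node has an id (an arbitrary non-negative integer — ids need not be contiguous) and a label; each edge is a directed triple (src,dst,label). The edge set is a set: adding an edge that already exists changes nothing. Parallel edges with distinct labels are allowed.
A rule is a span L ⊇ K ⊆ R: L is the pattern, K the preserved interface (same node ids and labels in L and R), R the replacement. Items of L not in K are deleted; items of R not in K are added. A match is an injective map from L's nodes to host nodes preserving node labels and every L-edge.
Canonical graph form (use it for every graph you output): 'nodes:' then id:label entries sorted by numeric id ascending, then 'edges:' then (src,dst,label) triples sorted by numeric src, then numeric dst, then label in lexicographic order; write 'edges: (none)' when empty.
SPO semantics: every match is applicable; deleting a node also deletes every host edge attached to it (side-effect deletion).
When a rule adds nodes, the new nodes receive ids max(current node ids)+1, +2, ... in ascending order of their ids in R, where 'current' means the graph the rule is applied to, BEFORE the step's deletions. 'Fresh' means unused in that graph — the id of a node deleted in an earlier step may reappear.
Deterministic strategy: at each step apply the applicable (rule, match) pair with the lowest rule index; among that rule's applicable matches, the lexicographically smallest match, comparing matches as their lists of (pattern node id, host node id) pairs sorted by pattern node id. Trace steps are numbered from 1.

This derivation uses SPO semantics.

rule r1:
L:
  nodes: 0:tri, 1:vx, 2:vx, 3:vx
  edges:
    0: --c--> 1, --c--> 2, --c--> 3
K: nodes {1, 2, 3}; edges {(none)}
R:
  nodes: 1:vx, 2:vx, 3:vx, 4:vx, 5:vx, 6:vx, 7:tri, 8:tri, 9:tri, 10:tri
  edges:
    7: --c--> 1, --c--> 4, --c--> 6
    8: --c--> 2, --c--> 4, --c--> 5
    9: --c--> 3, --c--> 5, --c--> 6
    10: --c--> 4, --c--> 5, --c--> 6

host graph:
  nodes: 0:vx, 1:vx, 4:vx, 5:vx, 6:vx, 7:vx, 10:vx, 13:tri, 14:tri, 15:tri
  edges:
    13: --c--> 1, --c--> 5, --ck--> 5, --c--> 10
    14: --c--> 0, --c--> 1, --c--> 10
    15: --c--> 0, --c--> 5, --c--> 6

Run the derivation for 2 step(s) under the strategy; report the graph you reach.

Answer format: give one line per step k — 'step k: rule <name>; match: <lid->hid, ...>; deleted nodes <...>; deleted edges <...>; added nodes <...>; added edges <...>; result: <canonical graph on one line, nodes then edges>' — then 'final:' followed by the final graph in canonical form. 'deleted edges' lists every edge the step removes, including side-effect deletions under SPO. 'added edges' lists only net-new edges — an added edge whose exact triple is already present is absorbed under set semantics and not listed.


step 1: rule r1; match: 0->13, 1->1, 2->5, 3->10; deleted nodes 13; deleted edges (13,1,c); (13,5,c); (13,5,ck); (13,10,c); added nodes 16, 17, 18, 19, 20, 21, 22; added edges (19,1,c); (19,16,c); (19,18,c); (20,5,c); (20,16,c); (20,17,c); (21,10,c); (21,17,c); (21,18,c); (22,16,c); (22,17,c); (22,18,c); result: nodes: 0:vx, 1:vx, 4:vx, 5:vx, 6:vx, 7:vx, 10:vx, 14:tri, 15:tri, 16:vx, 17:vx, 18:vx, 19:tri, 20:tri, 21:tri, 22:tri edges: (14,0,c); (14,1,c); (14,10,c); (15,0,c); (15,5,c); (15,6,c); (19,1,c); (19,16,c); (19,18,c); (20,5,c); (20,16,c); (20,17,c); (21,10,c); (21,17,c); (21,18,c); (22,16,c); (22,17,c); (22,18,c)
step 2: rule r1; match: 0->14, 1->0, 2->1, 3->10; deleted nodes 14; deleted edges (14,0,c); (14,1,c); (14,10,c); added nodes 23, 24, 25, 26, 27, 28, 29; added edges (26,0,c); (26,23,c); (26,25,c); (27,1,c); (27,23,c); (27,24,c); (28,10,c); (28,24,c); (28,25,c); (29,23,c); (29,24,c); (29,25,c); result: nodes: 0:vx, 1:vx, 4:vx, 5:vx, 6:vx, 7:vx, 10:vx, 15:tri, 16:vx, 17:vx, 18:vx, 19:tri, 20:tri, 21:tri, 22:tri, 23:vx, 24:vx, 25:vx, 26:tri, 27:tri, 28:tri, 29:tri edges: (15,0,c); (15,5,c); (15,6,c); (19,1,c); (19,16,c); (19,18,c); (20,5,c); (20,16,c); (20,17,c); (21,10,c); (21,17,c); (21,18,c); (22,16,c); (22,17,c); (22,18,c); (26,0,c); (26,23,c); (26,25,c); (27,1,c); (27,23,c); (27,24,c); (28,10,c); (28,24,c); (28,25,c); (29,23,c); (29,24,c); (29,25,c)
final:
nodes: 0:vx, 1:vx, 4:vx, 5:vx, 6:vx, 7:vx, 10:vx, 15:tri, 16:vx, 17:vx, 18:vx, 19:tri, 20:tri, 21:tri, 22:tri, 23:vx, 24:vx, 25:vx, 26:tri, 27:tri, 28:tri, 29:tri
edges: (15,0,c); (15,5,c); (15,6,c); (19,1,c); (19,16,c); (19,18,c); (20,5,c); (20,16,c); (20,17,c); (21,10,c); (21,17,c); (21,18,c); (22,16,c); (22,17,c); (22,18,c); (26,0,c); (26,23,c); (26,25,c); (27,1,c); (27,23,c); (27,24,c); (28,10,c); (28,24,c); (28,25,c); (29,23,c); (29,24,c); (29,25,c)


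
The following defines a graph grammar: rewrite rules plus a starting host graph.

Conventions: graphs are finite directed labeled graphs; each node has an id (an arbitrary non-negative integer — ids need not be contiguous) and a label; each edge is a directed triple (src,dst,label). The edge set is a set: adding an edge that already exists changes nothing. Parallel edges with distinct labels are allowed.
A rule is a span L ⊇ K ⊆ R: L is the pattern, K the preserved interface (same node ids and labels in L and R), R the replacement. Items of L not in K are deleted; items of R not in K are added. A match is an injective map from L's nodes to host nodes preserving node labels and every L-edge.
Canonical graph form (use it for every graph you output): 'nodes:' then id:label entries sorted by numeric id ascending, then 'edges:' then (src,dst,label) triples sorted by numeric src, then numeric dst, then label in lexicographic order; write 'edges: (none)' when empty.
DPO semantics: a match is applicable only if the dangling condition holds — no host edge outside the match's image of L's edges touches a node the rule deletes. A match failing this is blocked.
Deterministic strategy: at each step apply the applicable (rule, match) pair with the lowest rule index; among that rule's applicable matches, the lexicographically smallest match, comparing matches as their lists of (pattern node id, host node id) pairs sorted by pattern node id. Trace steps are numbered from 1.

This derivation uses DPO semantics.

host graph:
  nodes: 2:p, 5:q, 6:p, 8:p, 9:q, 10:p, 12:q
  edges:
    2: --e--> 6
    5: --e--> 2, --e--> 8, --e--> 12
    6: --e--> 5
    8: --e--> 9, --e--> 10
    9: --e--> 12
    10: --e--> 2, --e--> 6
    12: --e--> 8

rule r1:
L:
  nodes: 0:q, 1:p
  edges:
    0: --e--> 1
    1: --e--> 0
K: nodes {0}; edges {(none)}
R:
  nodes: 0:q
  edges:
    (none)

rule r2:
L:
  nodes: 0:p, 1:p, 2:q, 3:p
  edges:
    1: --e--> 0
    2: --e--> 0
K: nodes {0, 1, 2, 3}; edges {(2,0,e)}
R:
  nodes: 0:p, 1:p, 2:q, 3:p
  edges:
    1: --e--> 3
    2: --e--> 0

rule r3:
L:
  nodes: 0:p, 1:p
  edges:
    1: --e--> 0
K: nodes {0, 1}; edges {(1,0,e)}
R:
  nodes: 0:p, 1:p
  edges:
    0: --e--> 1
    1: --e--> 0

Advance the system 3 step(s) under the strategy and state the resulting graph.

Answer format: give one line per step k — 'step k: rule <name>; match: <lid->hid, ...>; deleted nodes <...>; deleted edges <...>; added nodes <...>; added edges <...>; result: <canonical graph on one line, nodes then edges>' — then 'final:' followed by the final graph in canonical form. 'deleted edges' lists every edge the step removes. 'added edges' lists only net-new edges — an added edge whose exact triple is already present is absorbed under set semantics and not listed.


step 1: rule r2; match: 0->2, 1->10, 2->5, 3->6; deleted nodes (none); deleted edges (10,2,e); added nodes (none); added edges (none); result: nodes: 2:p, 5:q, 6:p, 8:p, 9:q, 10:p, 12:q edges: (2,6,e); (5,2,e); (5,8,e); (5,12,e); (6,5,e); (8,9,e); (8,10,e); (9,12,e); (10,6,e); (12,8,e)
step 2: rule r3; match: 0->6, 1->2; deleted nodes (none); deleted edges (none); added nodes (none); added edges (6,2,e); result: nodes: 2:p, 5:q, 6:p, 8:p, 9:q, 10:p, 12:q edges: (2,6,e); (5,2,e); (5,8,e); (5,12,e); (6,2,e); (6,5,e); (8,9,e); (8,10,e); (9,12,e); (10,6,e); (12,8,e)
step 3: rule r2; match: 0->2, 1->6, 2->5, 3->8; deleted nodes (none); deleted edges (6,2,e); added nodes (none); added edges (6,8,e); result: nodes: 2:p, 5:q, 6:p, 8:p, 9:q, 10:p, 12:q edges: (2,6,e); (5,2,e); (5,8,e); (5,12,e); (6,5,e); (6,8,e); (8,9,e); (8,10,e); (9,12,e); (10,6,e); (12,8,e)
final:
nodes: 2:p, 5:q, 6:p, 8:p, 9:q, 10:p, 12:q
edges: (2,6,e); (5,2,e); (5,8,e); (5,12,e); (6,5,e); (6,8,e); (8,9,e); (8,10,e); (9,12,e); (10,6,e); (12,8,e)


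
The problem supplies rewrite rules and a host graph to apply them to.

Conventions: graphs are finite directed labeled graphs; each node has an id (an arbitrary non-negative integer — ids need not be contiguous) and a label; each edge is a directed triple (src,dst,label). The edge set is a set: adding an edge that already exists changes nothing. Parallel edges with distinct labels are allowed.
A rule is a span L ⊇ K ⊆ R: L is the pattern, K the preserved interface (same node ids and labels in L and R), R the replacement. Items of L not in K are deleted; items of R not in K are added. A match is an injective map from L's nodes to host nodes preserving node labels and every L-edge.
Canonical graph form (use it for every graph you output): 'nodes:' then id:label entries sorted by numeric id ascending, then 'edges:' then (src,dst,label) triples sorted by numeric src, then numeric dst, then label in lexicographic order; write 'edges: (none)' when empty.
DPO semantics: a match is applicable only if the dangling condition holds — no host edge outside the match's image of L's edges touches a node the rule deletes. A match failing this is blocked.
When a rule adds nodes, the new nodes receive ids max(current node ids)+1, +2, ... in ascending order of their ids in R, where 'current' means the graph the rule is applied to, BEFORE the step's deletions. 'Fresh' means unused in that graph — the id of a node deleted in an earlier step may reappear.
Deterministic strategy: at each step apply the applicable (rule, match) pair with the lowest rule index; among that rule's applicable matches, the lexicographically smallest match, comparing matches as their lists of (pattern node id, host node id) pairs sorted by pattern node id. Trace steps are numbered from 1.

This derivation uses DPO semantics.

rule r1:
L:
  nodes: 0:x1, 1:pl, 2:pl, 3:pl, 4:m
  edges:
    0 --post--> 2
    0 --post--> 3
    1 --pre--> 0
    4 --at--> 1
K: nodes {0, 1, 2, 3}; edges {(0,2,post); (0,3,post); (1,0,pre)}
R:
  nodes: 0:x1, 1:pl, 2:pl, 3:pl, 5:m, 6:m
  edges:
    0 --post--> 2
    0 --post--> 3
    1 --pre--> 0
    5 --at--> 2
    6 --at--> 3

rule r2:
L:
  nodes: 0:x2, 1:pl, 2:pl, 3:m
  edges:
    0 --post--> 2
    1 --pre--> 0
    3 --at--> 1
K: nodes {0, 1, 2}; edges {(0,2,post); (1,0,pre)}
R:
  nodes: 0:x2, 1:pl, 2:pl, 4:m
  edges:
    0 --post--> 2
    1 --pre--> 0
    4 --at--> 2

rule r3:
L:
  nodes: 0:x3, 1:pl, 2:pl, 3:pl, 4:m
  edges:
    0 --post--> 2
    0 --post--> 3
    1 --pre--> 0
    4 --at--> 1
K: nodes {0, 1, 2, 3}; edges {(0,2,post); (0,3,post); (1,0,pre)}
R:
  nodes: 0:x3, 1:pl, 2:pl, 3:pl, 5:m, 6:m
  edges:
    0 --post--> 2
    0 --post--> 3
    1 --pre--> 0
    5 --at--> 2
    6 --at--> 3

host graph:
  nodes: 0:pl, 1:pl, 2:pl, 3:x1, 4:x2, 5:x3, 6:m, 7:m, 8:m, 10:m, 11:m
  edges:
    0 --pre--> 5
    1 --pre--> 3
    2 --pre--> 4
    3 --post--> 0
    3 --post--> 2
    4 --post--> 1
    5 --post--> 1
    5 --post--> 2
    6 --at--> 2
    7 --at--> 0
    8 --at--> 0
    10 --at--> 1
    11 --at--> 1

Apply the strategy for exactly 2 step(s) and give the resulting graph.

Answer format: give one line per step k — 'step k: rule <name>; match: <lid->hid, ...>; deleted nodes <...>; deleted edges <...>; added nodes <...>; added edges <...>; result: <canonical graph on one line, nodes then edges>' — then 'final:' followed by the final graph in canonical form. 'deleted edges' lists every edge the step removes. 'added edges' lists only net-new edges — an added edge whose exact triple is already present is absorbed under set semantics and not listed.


step 1: rule r1; match: 0->3, 1->1, 2->0, 3->2, 4->10; deleted nodes 10; deleted edges (10,1,at); added nodes 12, 13; added edges (12,0,at); (13,2,at); result: nodes: 0:pl, 1:pl, 2:pl, 3:x1, 4:x2, 5:x3, 6:m, 7:m, 8:m, 11:m, 12:m, 13:m edges: (0,5,pre); (1,3,pre); (2,4,pre); (3,0,post); (3,2,post); (4,1,post); (5,1,post); (5,2,post); (6,2,at); (7,0,at); (8,0,at); (11,1,at); (12,0,at); (13,2,at)
step 2: rule r1; match: 0->3, 1->1, 2->0, 3->2, 4->11; deleted nodes 11; deleted edges (11,1,at); added nodes 14, 15; added edges (14,0,at); (15,2,at); result: nodes: 0:pl, 1:pl, 2:pl, 3:x1, 4:x2, 5:x3, 6:m, 7:m, 8:m, 12:m, 13:m, 14:m, 15:m edges: (0,5,pre); (1,3,pre); (2,4,pre); (3,0,post); (3,2,post); (4,1,post); (5,1,post); (5,2,post); (6,2,at); (7,0,at); (8,0,at); (12,0,at); (13,2,at); (14,0,at); (15,2,at)
final:
nodes: 0:pl, 1:pl, 2:pl, 3:x1, 4:x2, 5:x3, 6:m, 7:m, 8:m, 12:m, 13:m, 14:m, 15:m
edges: (0,5,pre); (1,3,pre); (2,4,pre); (3,0,post); (3,2,post); (4,1,post); (5,1,post); (5,2,post); (6,2,at); (7,0,at); (8,0,at); (12,0,at); (13,2,at); (14,0,at); (15,2,at)


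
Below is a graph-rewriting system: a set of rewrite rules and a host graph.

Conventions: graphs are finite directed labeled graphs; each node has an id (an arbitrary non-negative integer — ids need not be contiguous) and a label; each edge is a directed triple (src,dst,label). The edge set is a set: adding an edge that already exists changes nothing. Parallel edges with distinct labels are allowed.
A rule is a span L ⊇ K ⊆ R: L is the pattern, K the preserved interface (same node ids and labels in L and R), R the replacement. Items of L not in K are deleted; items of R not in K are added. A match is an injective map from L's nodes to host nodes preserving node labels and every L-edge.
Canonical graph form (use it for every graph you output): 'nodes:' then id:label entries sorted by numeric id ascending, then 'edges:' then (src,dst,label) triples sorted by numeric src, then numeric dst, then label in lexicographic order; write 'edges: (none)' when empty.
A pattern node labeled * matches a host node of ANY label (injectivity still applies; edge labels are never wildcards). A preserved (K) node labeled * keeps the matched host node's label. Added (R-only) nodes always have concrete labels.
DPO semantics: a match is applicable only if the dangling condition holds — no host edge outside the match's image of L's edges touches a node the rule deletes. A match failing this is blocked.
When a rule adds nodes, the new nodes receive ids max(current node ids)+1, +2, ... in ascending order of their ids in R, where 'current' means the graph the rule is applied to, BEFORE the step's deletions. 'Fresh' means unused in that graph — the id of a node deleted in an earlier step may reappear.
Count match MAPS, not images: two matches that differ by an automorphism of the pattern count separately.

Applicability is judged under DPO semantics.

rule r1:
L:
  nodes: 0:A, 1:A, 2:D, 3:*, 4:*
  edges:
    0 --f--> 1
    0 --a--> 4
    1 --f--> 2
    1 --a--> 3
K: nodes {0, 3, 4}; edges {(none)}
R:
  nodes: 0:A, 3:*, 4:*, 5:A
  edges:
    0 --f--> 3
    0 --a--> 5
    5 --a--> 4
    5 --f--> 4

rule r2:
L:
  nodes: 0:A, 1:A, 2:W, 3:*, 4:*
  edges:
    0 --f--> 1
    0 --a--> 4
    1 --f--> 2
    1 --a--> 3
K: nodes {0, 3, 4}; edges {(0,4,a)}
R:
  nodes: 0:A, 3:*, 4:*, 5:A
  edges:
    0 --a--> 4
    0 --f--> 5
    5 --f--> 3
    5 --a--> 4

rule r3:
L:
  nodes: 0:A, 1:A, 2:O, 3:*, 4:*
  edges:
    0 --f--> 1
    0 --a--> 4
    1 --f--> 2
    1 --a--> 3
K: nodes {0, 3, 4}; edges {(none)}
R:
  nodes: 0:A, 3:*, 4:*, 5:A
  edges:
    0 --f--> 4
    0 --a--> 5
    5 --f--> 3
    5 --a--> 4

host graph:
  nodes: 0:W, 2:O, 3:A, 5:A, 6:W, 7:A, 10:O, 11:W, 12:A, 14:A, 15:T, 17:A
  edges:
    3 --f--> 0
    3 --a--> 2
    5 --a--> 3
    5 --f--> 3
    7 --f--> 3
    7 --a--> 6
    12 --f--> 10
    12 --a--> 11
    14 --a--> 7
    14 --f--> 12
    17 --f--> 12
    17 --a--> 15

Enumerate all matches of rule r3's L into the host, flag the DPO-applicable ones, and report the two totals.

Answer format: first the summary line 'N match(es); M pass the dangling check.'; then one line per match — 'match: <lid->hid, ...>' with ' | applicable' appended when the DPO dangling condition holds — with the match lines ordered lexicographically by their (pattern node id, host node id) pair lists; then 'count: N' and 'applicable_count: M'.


2 match(es); 0 pass the dangling check.
match: 0->14, 1->12, 2->10, 3->11, 4->7
match: 0->17, 1->12, 2->10, 3->11, 4->15
count: 2
applicable_count: 0


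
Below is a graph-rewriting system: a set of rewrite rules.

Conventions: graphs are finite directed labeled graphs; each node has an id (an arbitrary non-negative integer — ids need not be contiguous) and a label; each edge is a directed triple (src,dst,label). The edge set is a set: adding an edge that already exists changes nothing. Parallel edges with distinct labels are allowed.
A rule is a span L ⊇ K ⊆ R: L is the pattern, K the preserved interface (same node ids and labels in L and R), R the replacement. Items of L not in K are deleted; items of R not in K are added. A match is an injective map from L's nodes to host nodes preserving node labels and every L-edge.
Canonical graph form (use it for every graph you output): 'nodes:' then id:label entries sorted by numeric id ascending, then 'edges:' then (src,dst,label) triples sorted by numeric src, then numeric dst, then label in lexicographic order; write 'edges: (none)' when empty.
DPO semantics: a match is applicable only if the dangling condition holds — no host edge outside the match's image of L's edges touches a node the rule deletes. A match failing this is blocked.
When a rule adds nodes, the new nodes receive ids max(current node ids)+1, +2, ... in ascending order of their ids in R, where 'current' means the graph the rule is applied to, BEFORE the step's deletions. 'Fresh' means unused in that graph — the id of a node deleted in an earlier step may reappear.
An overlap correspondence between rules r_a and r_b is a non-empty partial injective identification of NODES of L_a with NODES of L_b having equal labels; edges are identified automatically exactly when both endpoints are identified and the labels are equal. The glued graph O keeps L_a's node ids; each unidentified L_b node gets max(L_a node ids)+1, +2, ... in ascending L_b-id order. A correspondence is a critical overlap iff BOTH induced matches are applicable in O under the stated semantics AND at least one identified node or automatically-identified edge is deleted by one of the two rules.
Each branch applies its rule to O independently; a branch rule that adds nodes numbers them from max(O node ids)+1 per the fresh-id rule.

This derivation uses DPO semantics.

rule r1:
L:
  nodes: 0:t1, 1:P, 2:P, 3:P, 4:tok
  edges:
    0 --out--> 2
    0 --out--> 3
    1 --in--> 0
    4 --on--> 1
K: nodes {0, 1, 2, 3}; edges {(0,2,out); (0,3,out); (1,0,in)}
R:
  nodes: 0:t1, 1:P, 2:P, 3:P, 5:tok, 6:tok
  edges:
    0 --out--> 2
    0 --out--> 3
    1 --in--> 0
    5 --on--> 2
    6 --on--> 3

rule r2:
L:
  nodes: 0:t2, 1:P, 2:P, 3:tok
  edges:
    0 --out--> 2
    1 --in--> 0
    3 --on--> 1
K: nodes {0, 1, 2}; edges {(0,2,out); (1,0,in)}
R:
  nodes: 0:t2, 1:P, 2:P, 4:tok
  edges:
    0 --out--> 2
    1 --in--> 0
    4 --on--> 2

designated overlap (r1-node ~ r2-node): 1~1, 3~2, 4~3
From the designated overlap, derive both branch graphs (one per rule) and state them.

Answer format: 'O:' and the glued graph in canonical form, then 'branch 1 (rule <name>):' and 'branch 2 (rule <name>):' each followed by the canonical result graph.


O:
nodes: 0:t1, 1:P, 2:P, 3:P, 4:tok, 5:t2
edges: (0,2,out); (0,3,out); (1,0,in); (1,5,in); (4,1,on); (5,3,out)
branch 1 (rule r1):
nodes: 0:t1, 1:P, 2:P, 3:P, 5:t2, 6:tok, 7:tok
edges: (0,2,out); (0,3,out); (1,0,in); (1,5,in); (5,3,out); (6,2,on); (7,3,on)
branch 2 (rule r2):
nodes: 0:t1, 1:P, 2:P, 3:P, 5:t2, 6:tok
edges: (0,2,out); (0,3,out); (1,0,in); (1,5,in); (5,3,out); (6,3,on)


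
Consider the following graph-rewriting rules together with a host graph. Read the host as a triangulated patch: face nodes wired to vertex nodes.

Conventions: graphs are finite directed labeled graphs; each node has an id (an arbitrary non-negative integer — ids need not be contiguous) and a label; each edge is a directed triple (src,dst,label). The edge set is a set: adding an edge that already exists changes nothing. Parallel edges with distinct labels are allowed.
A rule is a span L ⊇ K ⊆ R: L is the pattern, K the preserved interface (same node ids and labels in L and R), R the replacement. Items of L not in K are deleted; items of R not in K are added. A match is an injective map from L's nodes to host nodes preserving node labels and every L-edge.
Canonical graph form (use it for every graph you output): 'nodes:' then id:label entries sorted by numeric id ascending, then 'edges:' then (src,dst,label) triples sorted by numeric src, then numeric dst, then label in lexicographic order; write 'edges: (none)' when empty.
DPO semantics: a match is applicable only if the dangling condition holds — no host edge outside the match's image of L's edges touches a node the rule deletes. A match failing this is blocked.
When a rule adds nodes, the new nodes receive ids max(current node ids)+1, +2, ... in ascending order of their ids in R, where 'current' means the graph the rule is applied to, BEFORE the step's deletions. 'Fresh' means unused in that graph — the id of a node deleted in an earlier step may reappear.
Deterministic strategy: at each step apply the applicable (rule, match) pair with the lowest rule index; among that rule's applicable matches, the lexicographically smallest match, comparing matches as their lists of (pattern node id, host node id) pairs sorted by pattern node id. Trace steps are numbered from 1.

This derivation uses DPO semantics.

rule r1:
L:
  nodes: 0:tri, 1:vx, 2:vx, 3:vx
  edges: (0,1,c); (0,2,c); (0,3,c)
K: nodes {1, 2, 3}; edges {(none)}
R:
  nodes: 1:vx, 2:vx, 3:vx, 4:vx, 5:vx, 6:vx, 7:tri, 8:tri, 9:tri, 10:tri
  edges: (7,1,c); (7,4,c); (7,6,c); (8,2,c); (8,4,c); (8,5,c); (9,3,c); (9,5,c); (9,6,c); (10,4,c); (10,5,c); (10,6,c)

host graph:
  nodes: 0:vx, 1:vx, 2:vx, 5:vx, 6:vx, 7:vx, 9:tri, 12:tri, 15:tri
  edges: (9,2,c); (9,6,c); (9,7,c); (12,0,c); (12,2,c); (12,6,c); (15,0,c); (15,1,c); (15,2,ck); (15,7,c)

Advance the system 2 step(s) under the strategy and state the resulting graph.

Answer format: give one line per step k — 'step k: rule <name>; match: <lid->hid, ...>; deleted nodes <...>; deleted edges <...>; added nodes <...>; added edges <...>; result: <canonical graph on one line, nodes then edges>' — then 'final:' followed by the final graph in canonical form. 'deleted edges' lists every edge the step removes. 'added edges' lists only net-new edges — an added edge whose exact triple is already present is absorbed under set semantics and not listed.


step 1: rule r1; match: 0->9, 1->2, 2->6, 3->7; deleted nodes 9; deleted edges (9,2,c); (9,6,c); (9,7,c); added nodes 16, 17, 18, 19, 20, 21, 22; added edges (19,2,c); (19,16,c); (19,18,c); (20,6,c); (20,16,c); (20,17,c); (21,7,c); (21,17,c); (21,18,c); (22,16,c); (22,17,c); (22,18,c); result: nodes: 0:vx, 1:vx, 2:vx, 5:vx, 6:vx, 7:vx, 12:tri, 15:tri, 16:vx, 17:vx, 18:vx, 19:tri, 20:tri, 21:tri, 22:tri edges: (12,0,c); (12,2,c); (12,6,c); (15,0,c); (15,1,c); (15,2,ck); (15,7,c); (19,2,c); (19,16,c); (19,18,c); (20,6,c); (20,16,c); (20,17,c); (21,7,c); (21,17,c); (21,18,c); (22,16,c); (22,17,c); (22,18,c)
step 2: rule r1; match: 0->12, 1->0, 2->2, 3->6; deleted nodes 12; deleted edges (12,0,c); (12,2,c); (12,6,c); added nodes 23, 24, 25, 26, 27, 28, 29; added edges (26,0,c); (26,23,c); (26,25,c); (27,2,c); (27,23,c); (27,24,c); (28,6,c); (28,24,c); (28,25,c); (29,23,c); (29,24,c); (29,25,c); result: nodes: 0:vx, 1:vx, 2:vx, 5:vx, 6:vx, 7:vx, 15:tri, 16:vx, 17:vx, 18:vx, 19:tri, 20:tri, 21:tri, 22:tri, 23:vx, 24:vx, 25:vx, 26:tri, 27:tri, 28:tri, 29:tri edges: (15,0,c); (15,1,c); (15,2,ck); (15,7,c); (19,2,c); (19,16,c); (19,18,c); (20,6,c); (20,16,c); (20,17,c); (21,7,c); (21,17,c); (21,18,c); (22,16,c); (22,17,c); (22,18,c); (26,0,c); (26,23,c); (26,25,c); (27,2,c); (27,23,c); (27,24,c); (28,6,c); (28,24,c); (28,25,c); (29,23,c); (29,24,c); (29,25,c)
final:
nodes: 0:vx, 1:vx, 2:vx, 5:vx, 6:vx, 7:vx, 15:tri, 16:vx, 17:vx, 18:vx, 19:tri, 20:tri, 21:tri, 22:tri, 23:vx, 24:vx, 25:vx, 26:tri, 27:tri, 28:tri, 29:tri
edges: (15,0,c); (15,1,c); (15,2,ck); (15,7,c); (19,2,c); (19,16,c); (19,18,c); (20,6,c); (20,16,c); (20,17,c); (21,7,c); (21,17,c); (21,18,c); (22,16,c); (22,17,c); (22,18,c); (26,0,c); (26,23,c); (26,25,c); (27,2,c); (27,23,c); (27,24,c); (28,6,c); (28,24,c); (28,25,c); (29,23,c); (29,24,c); (29,25,c)


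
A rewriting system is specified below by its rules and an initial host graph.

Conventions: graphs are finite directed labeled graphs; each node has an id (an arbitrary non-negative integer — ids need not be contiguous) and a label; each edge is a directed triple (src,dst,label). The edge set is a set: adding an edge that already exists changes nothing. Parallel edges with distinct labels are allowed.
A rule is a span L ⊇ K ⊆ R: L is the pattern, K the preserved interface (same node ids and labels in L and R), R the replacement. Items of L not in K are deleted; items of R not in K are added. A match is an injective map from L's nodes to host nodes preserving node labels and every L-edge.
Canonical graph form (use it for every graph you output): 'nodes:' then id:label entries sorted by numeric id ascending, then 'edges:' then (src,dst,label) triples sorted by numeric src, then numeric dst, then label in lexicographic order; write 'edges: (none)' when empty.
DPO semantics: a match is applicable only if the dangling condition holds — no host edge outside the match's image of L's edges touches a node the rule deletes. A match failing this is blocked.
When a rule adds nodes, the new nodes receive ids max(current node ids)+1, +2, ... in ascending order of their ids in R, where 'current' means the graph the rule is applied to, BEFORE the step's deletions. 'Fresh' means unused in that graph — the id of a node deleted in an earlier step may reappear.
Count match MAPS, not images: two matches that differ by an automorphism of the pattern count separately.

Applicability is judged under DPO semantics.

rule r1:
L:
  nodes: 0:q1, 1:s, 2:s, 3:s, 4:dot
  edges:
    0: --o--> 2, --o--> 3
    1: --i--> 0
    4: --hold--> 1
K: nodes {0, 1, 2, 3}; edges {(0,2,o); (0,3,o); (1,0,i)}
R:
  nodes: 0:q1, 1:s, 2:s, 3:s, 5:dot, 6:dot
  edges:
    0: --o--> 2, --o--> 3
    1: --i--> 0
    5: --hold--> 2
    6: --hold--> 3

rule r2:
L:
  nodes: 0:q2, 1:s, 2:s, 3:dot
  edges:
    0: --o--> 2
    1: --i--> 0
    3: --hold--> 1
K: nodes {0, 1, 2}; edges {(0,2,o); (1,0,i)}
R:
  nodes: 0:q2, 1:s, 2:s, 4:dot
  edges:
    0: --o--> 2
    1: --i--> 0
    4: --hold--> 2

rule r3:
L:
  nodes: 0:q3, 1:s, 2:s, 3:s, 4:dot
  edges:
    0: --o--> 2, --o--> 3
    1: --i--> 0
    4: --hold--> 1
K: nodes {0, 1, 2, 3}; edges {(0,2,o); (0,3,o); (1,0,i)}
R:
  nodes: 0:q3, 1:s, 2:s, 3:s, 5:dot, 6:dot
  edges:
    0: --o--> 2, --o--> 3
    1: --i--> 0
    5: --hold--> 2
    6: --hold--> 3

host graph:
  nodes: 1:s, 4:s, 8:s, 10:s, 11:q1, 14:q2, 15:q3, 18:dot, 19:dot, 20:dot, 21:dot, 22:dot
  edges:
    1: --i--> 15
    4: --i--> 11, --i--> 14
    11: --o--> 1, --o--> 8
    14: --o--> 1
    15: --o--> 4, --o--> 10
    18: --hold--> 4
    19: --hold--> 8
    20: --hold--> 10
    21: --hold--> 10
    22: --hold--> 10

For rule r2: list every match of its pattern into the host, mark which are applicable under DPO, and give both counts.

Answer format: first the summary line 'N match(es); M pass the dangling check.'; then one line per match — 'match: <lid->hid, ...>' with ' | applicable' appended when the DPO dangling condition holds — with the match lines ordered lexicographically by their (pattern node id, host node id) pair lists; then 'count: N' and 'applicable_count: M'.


1 match(es); 1 pass the dangling check.
match: 0->14, 1->4, 2->1, 3->18 | applicable
count: 1
applicable_count: 1


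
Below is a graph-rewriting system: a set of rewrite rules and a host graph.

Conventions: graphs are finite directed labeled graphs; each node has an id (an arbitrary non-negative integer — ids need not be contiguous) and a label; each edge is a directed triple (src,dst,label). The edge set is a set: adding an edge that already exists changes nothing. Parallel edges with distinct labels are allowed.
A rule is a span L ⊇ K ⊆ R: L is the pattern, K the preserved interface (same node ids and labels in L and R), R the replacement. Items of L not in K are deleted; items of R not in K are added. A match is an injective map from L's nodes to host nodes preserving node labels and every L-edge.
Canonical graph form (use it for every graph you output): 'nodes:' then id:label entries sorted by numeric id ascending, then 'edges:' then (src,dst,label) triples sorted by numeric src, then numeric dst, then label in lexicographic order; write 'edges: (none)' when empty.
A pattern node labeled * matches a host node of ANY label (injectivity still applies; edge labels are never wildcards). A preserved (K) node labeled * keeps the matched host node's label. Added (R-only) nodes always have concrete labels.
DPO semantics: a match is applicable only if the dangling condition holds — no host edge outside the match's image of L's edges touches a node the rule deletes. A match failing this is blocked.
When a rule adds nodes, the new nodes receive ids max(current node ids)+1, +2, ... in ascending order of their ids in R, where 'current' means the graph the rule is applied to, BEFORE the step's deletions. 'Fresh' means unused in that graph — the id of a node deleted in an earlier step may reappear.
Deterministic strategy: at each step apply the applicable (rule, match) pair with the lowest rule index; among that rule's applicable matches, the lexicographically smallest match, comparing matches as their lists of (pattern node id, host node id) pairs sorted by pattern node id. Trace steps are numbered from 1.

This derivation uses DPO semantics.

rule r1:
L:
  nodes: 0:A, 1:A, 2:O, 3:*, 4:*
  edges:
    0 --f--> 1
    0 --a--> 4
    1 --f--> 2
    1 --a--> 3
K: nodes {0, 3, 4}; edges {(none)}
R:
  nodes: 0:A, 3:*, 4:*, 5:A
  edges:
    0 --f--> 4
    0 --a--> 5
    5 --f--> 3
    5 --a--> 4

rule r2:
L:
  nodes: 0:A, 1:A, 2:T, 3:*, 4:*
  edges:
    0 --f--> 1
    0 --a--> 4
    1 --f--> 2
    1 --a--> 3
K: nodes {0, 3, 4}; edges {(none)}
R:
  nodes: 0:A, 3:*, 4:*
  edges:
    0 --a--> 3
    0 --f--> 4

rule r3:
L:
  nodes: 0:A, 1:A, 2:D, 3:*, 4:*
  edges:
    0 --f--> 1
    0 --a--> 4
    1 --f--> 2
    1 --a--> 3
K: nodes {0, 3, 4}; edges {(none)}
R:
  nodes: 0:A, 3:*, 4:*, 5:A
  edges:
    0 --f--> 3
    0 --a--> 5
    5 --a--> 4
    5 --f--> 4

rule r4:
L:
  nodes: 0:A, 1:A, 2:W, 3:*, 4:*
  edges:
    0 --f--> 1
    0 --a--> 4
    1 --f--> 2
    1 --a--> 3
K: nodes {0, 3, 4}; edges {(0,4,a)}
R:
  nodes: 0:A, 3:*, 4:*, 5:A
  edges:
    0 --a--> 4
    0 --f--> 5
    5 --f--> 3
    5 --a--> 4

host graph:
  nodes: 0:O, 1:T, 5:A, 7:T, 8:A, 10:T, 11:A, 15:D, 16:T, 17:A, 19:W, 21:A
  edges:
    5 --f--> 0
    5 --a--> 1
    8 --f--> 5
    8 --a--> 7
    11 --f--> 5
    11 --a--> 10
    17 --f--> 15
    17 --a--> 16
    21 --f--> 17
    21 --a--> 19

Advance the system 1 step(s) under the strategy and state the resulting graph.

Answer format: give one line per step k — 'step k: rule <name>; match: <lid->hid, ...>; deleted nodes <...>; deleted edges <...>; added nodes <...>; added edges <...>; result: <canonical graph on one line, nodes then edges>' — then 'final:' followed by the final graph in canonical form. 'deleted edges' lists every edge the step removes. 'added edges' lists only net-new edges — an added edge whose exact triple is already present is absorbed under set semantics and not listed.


step 1: rule r3; match: 0->21, 1->17, 2->15, 3->16, 4->19; deleted nodes 15, 17; deleted edges (17,15,f); (17,16,a); (21,17,f); (21,19,a); added nodes 22; added edges (21,16,f); (21,22,a); (22,19,a); (22,19,f); result: nodes: 0:O, 1:T, 5:A, 7:T, 8:A, 10:T, 11:A, 16:T, 19:W, 21:A, 22:A edges: (5,0,f); (5,1,a); (8,5,f); (8,7,a); (11,5,f); (11,10,a); (21,16,f); (21,22,a); (22,19,a); (22,19,f)
final:
nodes: 0:O, 1:T, 5:A, 7:T, 8:A, 10:T, 11:A, 16:T, 19:W, 21:A, 22:A
edges: (5,0,f); (5,1,a); (8,5,f); (8,7,a); (11,5,f); (11,10,a); (21,16,f); (21,22,a); (22,19,a); (22,19,f)


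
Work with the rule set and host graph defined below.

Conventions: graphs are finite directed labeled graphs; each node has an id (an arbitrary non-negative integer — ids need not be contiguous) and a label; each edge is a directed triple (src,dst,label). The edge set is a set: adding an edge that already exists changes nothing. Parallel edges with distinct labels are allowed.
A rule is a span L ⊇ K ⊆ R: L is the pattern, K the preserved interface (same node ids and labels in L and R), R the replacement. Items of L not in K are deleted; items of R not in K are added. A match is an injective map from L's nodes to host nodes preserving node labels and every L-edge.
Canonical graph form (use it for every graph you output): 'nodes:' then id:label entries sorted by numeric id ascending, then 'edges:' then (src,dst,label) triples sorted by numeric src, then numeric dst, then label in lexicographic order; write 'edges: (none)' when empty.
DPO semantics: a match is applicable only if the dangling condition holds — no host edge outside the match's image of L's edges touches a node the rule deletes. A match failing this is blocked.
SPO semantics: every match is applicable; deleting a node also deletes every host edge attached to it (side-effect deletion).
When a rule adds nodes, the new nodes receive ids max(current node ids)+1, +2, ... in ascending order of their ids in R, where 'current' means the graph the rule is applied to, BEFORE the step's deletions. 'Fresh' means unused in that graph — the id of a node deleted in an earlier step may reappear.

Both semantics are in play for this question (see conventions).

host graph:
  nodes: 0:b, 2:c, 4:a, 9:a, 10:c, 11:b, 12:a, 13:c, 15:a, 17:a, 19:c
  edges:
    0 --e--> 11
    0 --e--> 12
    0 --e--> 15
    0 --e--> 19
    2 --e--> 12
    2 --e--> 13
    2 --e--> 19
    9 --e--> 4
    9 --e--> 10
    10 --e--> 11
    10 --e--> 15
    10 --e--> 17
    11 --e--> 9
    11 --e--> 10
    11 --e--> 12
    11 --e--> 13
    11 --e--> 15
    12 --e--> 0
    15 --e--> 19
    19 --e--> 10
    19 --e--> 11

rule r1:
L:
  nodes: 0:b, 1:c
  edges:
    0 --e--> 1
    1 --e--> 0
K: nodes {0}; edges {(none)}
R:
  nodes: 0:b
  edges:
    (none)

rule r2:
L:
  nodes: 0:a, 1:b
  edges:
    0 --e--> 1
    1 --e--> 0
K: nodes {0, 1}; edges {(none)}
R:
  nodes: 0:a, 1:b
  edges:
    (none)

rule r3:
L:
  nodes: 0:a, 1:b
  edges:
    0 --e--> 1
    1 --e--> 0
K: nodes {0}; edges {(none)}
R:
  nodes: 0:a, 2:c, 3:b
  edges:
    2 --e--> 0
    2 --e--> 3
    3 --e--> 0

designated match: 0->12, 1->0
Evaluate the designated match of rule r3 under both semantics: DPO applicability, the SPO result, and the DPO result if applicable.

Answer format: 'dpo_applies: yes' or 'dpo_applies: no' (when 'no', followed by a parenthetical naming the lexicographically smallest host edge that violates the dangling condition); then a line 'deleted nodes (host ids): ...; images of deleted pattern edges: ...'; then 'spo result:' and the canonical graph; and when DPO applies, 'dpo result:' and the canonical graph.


dpo_applies: no
(the rule deletes node 0, which keeps host edge (0,11,e) outside the match image — the dangling condition fails, DPO blocks; SPO proceeds and side-deletes such edges)
deleted nodes (host ids): 0; images of deleted pattern edges: (0,12,e); (12,0,e)
spo result:
nodes: 2:c, 4:a, 9:a, 10:c, 11:b, 12:a, 13:c, 15:a, 17:a, 19:c, 20:c, 21:b
edges: (2,12,e); (2,13,e); (2,19,e); (9,4,e); (9,10,e); (10,11,e); (10,15,e); (10,17,e); (11,9,e); (11,10,e); (11,12,e); (11,13,e); (11,15,e); (15,19,e); (19,10,e); (19,11,e); (20,12,e); (20,21,e); (21,12,e)
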